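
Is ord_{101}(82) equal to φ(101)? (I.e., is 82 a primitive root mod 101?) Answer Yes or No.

φ(101) = 101 − 1 = 100 = 2^2 · 5^2.
An element g generates (Z/101Z)^× iff g^(100/q) ≢ 1 (mod 101) for each prime q ∈ {2, 5}.
82^50 ≡ 1 (mod 101)  [q = 2: ≡ 1 ✗]
82^20 ≡ 95 (mod 101)  [q = 5: ≢ 1 ✓]
Since 82^50 ≡ 1, the order of 82 divides 50 < 100, so 82 is not a primitive root.

No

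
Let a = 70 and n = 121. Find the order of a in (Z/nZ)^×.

By Lagrange's theorem, ord_121(70) divides φ(121) = φ(11^2) = 11·(11−1) = 110 = 2 · 5 · 11.
Divisors of 110: 1, 2, 5, 10, 11, 22, 55, 110.
Check 70^d mod 121 for each divisor in increasing order:
70^1 ≡ 70 (mod 121)
70^2 ≡ 60 (mod 121)
70^5 ≡ 78 (mod 121)
70^10 ≡ 34 (mod 121)
70^11 ≡ 81 (mod 121)
70^22 ≡ 27 (mod 121)
70^55 ≡ 1 (mod 121) ✓
Hence ord(70) = 55.

55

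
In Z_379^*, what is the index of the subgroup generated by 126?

2

ord(126) | φ(379) = 379 − 1 = 378 = 2 · 3^3 · 7.
Divisors of 378: 1, 2, 3, 6, 7, 9, 14, 18, 21, 27, 42, 54, 63, 126, 189, 378.
Test each divisor d:
126^1 ≡ 126 (mod 379)
126^2 ≡ 337 (mod 379)
126^3 ≡ 14 (mod 379)
126^6 ≡ 196 (mod 379)
126^7 ≡ 61 (mod 379)
126^9 ≡ 91 (mod 379)
126^14 ≡ 310 (mod 379)
126^18 ≡ 322 (mod 379)
126^21 ≡ 339 (mod 379)
126^27 ≡ 119 (mod 379)
126^42 ≡ 84 (mod 379)
126^54 ≡ 138 (mod 379)
126^63 ≡ 51 (mod 379)
126^126 ≡ 327 (mod 379)
126^189 ≡ 1 (mod 379) ✓
The order of 126 is 189, so the subgroup it generates has 189 elements.
Index = |(Z/379Z)^×| / |⟨126⟩| = 378 / 189 = 2.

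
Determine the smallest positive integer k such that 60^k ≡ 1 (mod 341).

10

Since 60 ∈ (Z/341Z)^×, its order divides φ(341) = φ(11·31) = (11−1)·(31−1) = 10·30 = 300 = 2^2 · 3 · 5^2.
Divisors of 300: 1, 2, 3, 4, 5, 6, 10, 12, 15, 20, 25, 30, 50, 60, 75, 100, 150, 300.
Check 60^d mod 341 for each divisor in increasing order:
60^1 ≡ 60
60^2 ≡ 190
60^3 ≡ 147
60^4 ≡ 295
60^5 ≡ 309
60^6 ≡ 126
60^10 ≡ 1
The smallest such exponent is 10, so the order of 60 is 10.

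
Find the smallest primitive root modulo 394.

φ(394) = φ(2)·φ(197) = 1·196 = 196 = 2^2 · 7^2.
g is a primitive root iff g^(196/q) ≢ 1 (mod 394) for each prime q ∈ {2, 7}.
g = 2: gcd(2, 394) = 2 > 1, not a unit — skip.
g = 3: 3^98 ≡ 393; 3^28 ≡ 233 — none is 1, so 3 is a primitive root.
The smallest primitive root modulo 394 is 3.

3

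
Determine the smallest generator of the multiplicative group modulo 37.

2

φ(37) = 37 − 1 = 36 = 2^2 · 3^2.
Test candidates g = 2, 3, … against the prime factors q ∈ {2, 3} of φ(37): g is a generator iff g^(36/q) ≢ 1 for every such q.
g = 2: 2^18 ≡ 36; 2^12 ≡ 26 — none is 1, so 2 is a primitive root.
The smallest primitive root modulo 37 is 2.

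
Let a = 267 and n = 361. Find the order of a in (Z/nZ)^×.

Since 267 ∈ (Z/361Z)^×, its order divides φ(361) = φ(19^2) = 19·(19−1) = 342 = 2 · 3^2 · 19.
Divisors of 342: 1, 2, 3, 6, 9, 18, 19, 38, 57, 114, 171, 342.
Check 267^d mod 361 for each divisor in increasing order:
267^1 ≡ 267
267^2 ≡ 172
267^3 ≡ 77
267^6 ≡ 153
267^9 ≡ 229
267^18 ≡ 96
267^19 ≡ 1
So ord_361(267) = 19.

19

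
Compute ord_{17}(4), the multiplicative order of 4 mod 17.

ord(4) | φ(17) = 17 − 1 = 16 = 2^4.
Divisors of 16: 1, 2, 4, 8, 16.
Evaluate successive powers at the divisors of 16:
4^1 ≡ 4 (mod 17)
4^2 ≡ 16 (mod 17)
4^4 ≡ 1 (mod 17) ✓
Hence ord(4) = 4.

4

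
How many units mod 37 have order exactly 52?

φ(37) = 37 − 1 = 36 = 2^2 · 3^2.
In a cyclic group of order 36, there are φ(d) elements of order d for each divisor d of 36, and zero for non-divisors.
52 does not divide 36, so no element of (Z/37Z)^× has order 52.

0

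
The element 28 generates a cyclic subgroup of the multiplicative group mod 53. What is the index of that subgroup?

Since 28 ∈ (Z/53Z)^×, its order divides φ(53) = 53 − 1 = 52 = 2^2 · 13.
Divisors of 52: 1, 2, 4, 13, 26, 52.
Test each divisor d:
28^1 ≡ 28 (mod 53)
28^2 ≡ 42 (mod 53)
28^4 ≡ 15 (mod 53)
28^13 ≡ 1 (mod 53) ✓
So ord_53(28) = 13, hence |⟨28⟩| = 13.
[(Z/53Z)^× : ⟨28⟩] = 52/13 = 4.

4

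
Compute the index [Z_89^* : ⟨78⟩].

ord(78) | φ(89) = 89 − 1 = 88 = 2^3 · 11.
Divisors of 88: 1, 2, 4, 8, 11, 22, 44, 88.
Check 78^d mod 89 for each divisor in increasing order:
78^1 ≡ 78 (mod 89)
78^2 ≡ 32 (mod 89)
78^4 ≡ 45 (mod 89)
78^8 ≡ 67 (mod 89)
78^11 ≡ 1 (mod 89) ✓
Thus |⟨78⟩| = ord(78) = 11.
Index = |(Z/89Z)^×| / |⟨78⟩| = 88 / 11 = 8.

8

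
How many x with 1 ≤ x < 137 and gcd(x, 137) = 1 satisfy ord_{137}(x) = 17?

16

φ(137) = 137 − 1 = 136 = 2^3 · 17.
(Z/137Z)^× is cyclic (|G| = 136); a cyclic group of order m has exactly φ(d) elements of each order d | m, and none otherwise.
17 | 136, and φ(17) = 17 − 1 = 16.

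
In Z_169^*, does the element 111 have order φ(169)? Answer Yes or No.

Yes

φ(169) = φ(13^2) = 13·(13−1) = 156 = 2^2 · 3 · 13.
111 is a primitive root mod 169 iff 111^(φ(169)/q) ≢ 1 for every prime q | φ(169), i.e. q ∈ {2, 3, 13}.
111^78 ≡ 168 (mod 169)  [q = 2: ≢ 1 ✓]
111^52 ≡ 22 (mod 169)  [q = 3: ≢ 1 ✓]
111^12 ≡ 79 (mod 169)  [q = 13: ≢ 1 ✓]
All checks pass, so 111 has order 156 and is a primitive root modulo 169.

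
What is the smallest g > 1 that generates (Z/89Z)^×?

φ(89) = 89 − 1 = 88 = 2^3 · 11.
Test candidates g = 2, 3, … against the prime factors q ∈ {2, 11} of φ(89): g is a generator iff g^(88/q) ≢ 1 for every such q.
g = 2: 2^44 ≡ 1 — hits 1, so not a primitive root.
g = 3: 3^44 ≡ 88; 3^8 ≡ 64 — none is 1, so 3 is a primitive root.
The smallest primitive root modulo 89 is 3.

3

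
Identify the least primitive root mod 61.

φ(61) = 61 − 1 = 60 = 2^2 · 3 · 5.
g is a primitive root iff g^(60/q) ≢ 1 (mod 61) for each prime q ∈ {2, 3, 5}.
g = 2: 2^30 ≡ 60; 2^20 ≡ 47; 2^12 ≡ 9 — none is 1, so 2 is a primitive root.
So 2 is the smallest generator of (Z/61Z)^×.

2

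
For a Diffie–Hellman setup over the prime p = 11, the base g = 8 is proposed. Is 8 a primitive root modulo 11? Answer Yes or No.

φ(11) = 11 − 1 = 10 = 2 · 5.
An element g generates (Z/11Z)^× iff g^(10/q) ≢ 1 (mod 11) for each prime q ∈ {2, 5}.
8^5 ≡ 10 (mod 11)  [q = 2: ≢ 1 ✓]
8^2 ≡ 9 (mod 11)  [q = 5: ≢ 1 ✓]
All checks pass, so 8 has order 10 and is a primitive root modulo 11.

Yes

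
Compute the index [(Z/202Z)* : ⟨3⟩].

By Lagrange's theorem, ord_202(3) divides φ(202) = φ(2)·φ(101) = 1·100 = 100 = 2^2 · 5^2.
Divisors of 100: 1, 2, 4, 5, 10, 20, 25, 50, 100.
Evaluate successive powers at the divisors of 100:
3^1 ≡ 3
3^2 ≡ 9
3^4 ≡ 81
3^5 ≡ 41
3^10 ≡ 65
3^20 ≡ 185
3^25 ≡ 111
3^50 ≡ 201
3^100 ≡ 1
So ord_202(3) = 100, hence |⟨3⟩| = 100.
Index = |(Z/202Z)^×| / |⟨3⟩| = 100 / 100 = 1.

1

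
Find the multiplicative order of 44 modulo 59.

ord(44) | φ(59) = 59 − 1 = 58 = 2 · 29.
Divisors of 58: 1, 2, 29, 58.
Test each divisor d:
44^1 ≡ 44 (mod 59)
44^2 ≡ 48 (mod 59)
44^29 ≡ 58 (mod 59)
44^58 ≡ 1 (mod 59) ✓
Hence ord(44) = 58.

58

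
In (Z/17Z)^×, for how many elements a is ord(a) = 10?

0

φ(17) = 17 − 1 = 16 = 2^4.
In a cyclic group of order 16, there are φ(d) elements of order d for each divisor d of 16, and zero for non-divisors.
10 does not divide 16, so no element of (Z/17Z)^× has order 10.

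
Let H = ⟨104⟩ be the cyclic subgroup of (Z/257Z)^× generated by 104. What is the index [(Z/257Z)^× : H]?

ord(104) | φ(257) = 257 − 1 = 256 = 2^8.
Divisors of 256: 1, 2, 4, 8, 16, 32, 64, 128, 256.
Compute 104^d (mod 257) for the divisors d until we hit 1:
104^1 ≡ 104 (mod 257)
104^2 ≡ 22 (mod 257)
104^4 ≡ 227 (mod 257)
104^8 ≡ 129 (mod 257)
104^16 ≡ 193 (mod 257)
104^32 ≡ 241 (mod 257)
104^64 ≡ 256 (mod 257)
104^128 ≡ 1 (mod 257) ✓
Thus |⟨104⟩| = ord(104) = 128.
Index = |(Z/257Z)^×| / |⟨104⟩| = 256 / 128 = 2.

2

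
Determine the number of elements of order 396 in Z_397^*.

120

φ(397) = 397 − 1 = 396 = 2^2 · 3^2 · 11.
(Z/397Z)^× is cyclic (|G| = 396); a cyclic group of order m has exactly φ(d) elements of each order d | m, and none otherwise.
396 = 2^2 · 3^2 · 11 divides 396, and φ(396) = 120.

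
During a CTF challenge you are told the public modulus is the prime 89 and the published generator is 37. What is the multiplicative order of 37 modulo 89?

8

The order of 37 must divide φ(89) = 89 − 1 = 88 = 2^3 · 11.
Divisors of 88: 1, 2, 4, 8, 11, 22, 44, 88.
Test each divisor d:
37^1 ≡ 37
37^2 ≡ 34
37^4 ≡ 88
37^8 ≡ 1
Therefore the multiplicative order of 37 modulo 89 is 8.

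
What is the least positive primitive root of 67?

2

φ(67) = 67 − 1 = 66 = 2 · 3 · 11.
Test candidates g = 2, 3, … against the prime factors q ∈ {2, 3, 11} of φ(67): g is a generator iff g^(66/q) ≢ 1 for every such q.
g = 2: 2^33 ≡ 66; 2^22 ≡ 37; 2^6 ≡ 64 — none is 1, so 2 is a primitive root.
The smallest primitive root modulo 67 is 2.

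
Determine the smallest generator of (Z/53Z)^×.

φ(53) = 53 − 1 = 52 = 2^2 · 13.
g is a primitive root iff g^(52/q) ≢ 1 (mod 53) for each prime q ∈ {2, 13}.
g = 2: 2^26 ≡ 52; 2^4 ≡ 16 — none is 1, so 2 is a primitive root.
Hence the least primitive root of 53 is 2.

2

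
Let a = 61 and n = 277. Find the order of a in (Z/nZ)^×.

92

Since 61 ∈ (Z/277Z)^×, its order divides φ(277) = 277 − 1 = 276 = 2^2 · 3 · 23.
Divisors of 276: 1, 2, 3, 4, 6, 12, 23, 46, 69, 92, 138, 276.
Check 61^d mod 277 for each divisor in increasing order:
61^1 ≡ 61
61^2 ≡ 120
61^3 ≡ 118
61^4 ≡ 273
61^6 ≡ 74
61^12 ≡ 213
61^23 ≡ 217
61^46 ≡ 276
61^69 ≡ 60
61^92 ≡ 1
Hence ord(61) = 92.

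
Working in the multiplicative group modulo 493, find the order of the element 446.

Since 446 ∈ (Z/493Z)^×, its order divides φ(493) = φ(17·29) = (17−1)·(29−1) = 16·28 = 448 = 2^6 · 7.
Divisors of 448: 1, 2, 4, 7, 8, 14, 16, 28, 32, 56, 64, 112, 224, 448.
Check 446^d mod 493 for each divisor in increasing order:
446^1 ≡ 446 (mod 493)
446^2 ≡ 237 (mod 493)
446^4 ≡ 460 (mod 493)
446^7 ≡ 302 (mod 493)
446^8 ≡ 103 (mod 493)
446^14 ≡ 492 (mod 493)
446^16 ≡ 256 (mod 493)
446^28 ≡ 1 (mod 493) ✓
So ord_493(446) = 28.

28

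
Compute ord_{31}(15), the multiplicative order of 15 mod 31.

10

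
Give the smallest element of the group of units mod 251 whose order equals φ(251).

6

φ(251) = 251 − 1 = 250 = 2 · 5^3.
Test candidates g = 2, 3, … against the prime factors q ∈ {2, 5} of φ(251): g is a generator iff g^(250/q) ≢ 1 for every such q.
g = 2: 2^125 ≡ 250; 2^50 ≡ 1 — hits 1, so not a primitive root.
g = 3: 3^125 ≡ 1 — hits 1, so not a primitive root.
g = 4: 4^125 ≡ 1 — hits 1, so not a primitive root.
g = 5: 5^125 ≡ 1 — hits 1, so not a primitive root.
g = 6: 6^125 ≡ 250; 6^50 ≡ 219 — none is 1, so 6 is a primitive root.
Hence the least primitive root of 251 is 6.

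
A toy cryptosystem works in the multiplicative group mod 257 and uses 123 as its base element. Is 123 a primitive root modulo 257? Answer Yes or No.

φ(257) = 257 − 1 = 256 = 2^8.
An element g generates (Z/257Z)^× iff g^(256/q) ≢ 1 (mod 257) for each prime q ∈ {2}.
123^128 ≡ 1 (mod 257)  [q = 2: ≡ 1 ✗]
Since 123^128 ≡ 1, the order of 123 divides 128 < 256, so 123 is not a primitive root.

No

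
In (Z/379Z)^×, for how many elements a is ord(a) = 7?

φ(379) = 379 − 1 = 378 = 2 · 3^3 · 7.
(Z/379Z)^× is cyclic (|G| = 378); a cyclic group of order m has exactly φ(d) elements of each order d | m, and none otherwise.
7 | 378, and φ(7) = 7 − 1 = 6.

6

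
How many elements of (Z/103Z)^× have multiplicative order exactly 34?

φ(103) = 103 − 1 = 102 = 2 · 3 · 17.
Since (Z/103Z)^× is cyclic of order 102, the number of elements of order d is φ(d) when d | 102 and 0 otherwise.
34 = 2 · 17 divides 102, and φ(34) = 16.

16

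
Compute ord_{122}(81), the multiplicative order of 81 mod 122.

By Lagrange's theorem, ord_122(81) divides φ(122) = φ(2)·φ(61) = 1·60 = 60 = 2^2 · 3 · 5.
Divisors of 60: 1, 2, 3, 4, 5, 6, 10, 12, 15, 20, 30, 60.
Test each divisor d:
81^1 ≡ 81 (mod 122)
81^2 ≡ 95 (mod 122)
81^3 ≡ 9 (mod 122)
81^4 ≡ 119 (mod 122)
81^5 ≡ 1 (mod 122) ✓
Therefore the multiplicative order of 81 modulo 122 is 5.

5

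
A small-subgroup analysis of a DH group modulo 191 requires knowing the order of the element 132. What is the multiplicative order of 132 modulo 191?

190

ord(132) | φ(191) = 191 − 1 = 190 = 2 · 5 · 19.
Divisors of 190: 1, 2, 5, 10, 19, 38, 95, 190.
Compute 132^d (mod 191) for the divisors d until we hit 1:
132^1 ≡ 132
132^2 ≡ 43
132^5 ≡ 161
132^10 ≡ 136
132^19 ≡ 7
132^38 ≡ 49
132^95 ≡ 190
132^190 ≡ 1
The smallest such exponent is 190, so the order of 132 is 190.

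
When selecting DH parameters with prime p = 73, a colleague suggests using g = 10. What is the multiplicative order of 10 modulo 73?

8

The order of 10 must divide φ(73) = 73 − 1 = 72 = 2^3 · 3^2.
Divisors of 72: 1, 2, 3, 4, 6, 8, 9, 12, 18, 24, 36, 72.
Compute 10^d (mod 73) for the divisors d until we hit 1:
10^1 ≡ 10 (mod 73)
10^2 ≡ 27 (mod 73)
10^3 ≡ 51 (mod 73)
10^4 ≡ 72 (mod 73)
10^6 ≡ 46 (mod 73)
10^8 ≡ 1 (mod 73) ✓
Therefore the multiplicative order of 10 modulo 73 is 8.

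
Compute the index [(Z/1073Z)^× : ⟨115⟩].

56

By Lagrange's theorem, ord_1073(115) divides φ(1073) = φ(29·37) = (29−1)·(37−1) = 28·36 = 1008 = 2^4 · 3^2 · 7.
Divisors of 1008: 1, 2, 3, 4, 6, 7, 8, 9, 12, 14, 16, 18, 21, 24, 28, 36, 42, 48, 56, 63, 72, 84, 112, 126, 144, 168, 252, 336, 504, 1008.
Evaluate successive powers at the divisors of 1008:
115^1 ≡ 115
115^2 ≡ 349
115^3 ≡ 434
115^4 ≡ 552
115^6 ≡ 581
115^7 ≡ 289
115^8 ≡ 1045
115^9 ≡ 1072
115^12 ≡ 639
115^14 ≡ 900
115^16 ≡ 784
115^18 ≡ 1
The order of 115 is 18, so the subgroup it generates has 18 elements.
Index = |(Z/1073Z)^×| / |⟨115⟩| = 1008 / 18 = 56.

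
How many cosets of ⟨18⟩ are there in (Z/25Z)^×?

5

By Lagrange's theorem, ord_25(18) divides φ(25) = φ(5^2) = 5·(5−1) = 20 = 2^2 · 5.
Divisors of 20: 1, 2, 4, 5, 10, 20.
Compute 18^d (mod 25) for the divisors d until we hit 1:
18^1 ≡ 18 (mod 25)
18^2 ≡ 24 (mod 25)
18^4 ≡ 1 (mod 25) ✓
So ord_25(18) = 4, hence |⟨18⟩| = 4.
[(Z/25Z)^× : ⟨18⟩] = 20/4 = 5.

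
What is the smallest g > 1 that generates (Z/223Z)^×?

3

φ(223) = 223 − 1 = 222 = 2 · 3 · 37.
g is a primitive root iff g^(222/q) ≢ 1 (mod 223) for each prime q ∈ {2, 3, 37}.
g = 2: 2^111 ≡ 1 — hits 1, so not a primitive root.
g = 3: 3^111 ≡ 222; 3^74 ≡ 183; 3^6 ≡ 60 — none is 1, so 3 is a primitive root.
The smallest primitive root modulo 223 is 3.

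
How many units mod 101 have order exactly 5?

φ(101) = 101 − 1 = 100 = 2^2 · 5^2.
Since (Z/101Z)^× is cyclic of order 100, the number of elements of order d is φ(d) when d | 100 and 0 otherwise.
5 | 100, and φ(5) = 5 − 1 = 4.

4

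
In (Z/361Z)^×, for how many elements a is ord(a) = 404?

φ(361) = φ(19^2) = 19·(19−1) = 342 = 2 · 3^2 · 19.
Since (Z/361Z)^× is cyclic of order 342, the number of elements of order d is φ(d) when d | 342 and 0 otherwise.
Here 342 is not a multiple of 404, so there are no elements of order 404.

0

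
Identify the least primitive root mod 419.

φ(419) = 419 − 1 = 418 = 2 · 11 · 19.
Test candidates g = 2, 3, … against the prime factors q ∈ {2, 11, 19} of φ(419): g is a generator iff g^(418/q) ≢ 1 for every such q.
g = 2: 2^209 ≡ 418; 2^38 ≡ 334; 2^22 ≡ 114 — none is 1, so 2 is a primitive root.
So 2 is the smallest generator of (Z/419Z)^×.

2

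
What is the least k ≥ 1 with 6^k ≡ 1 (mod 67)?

33

ord(6) | φ(67) = 67 − 1 = 66 = 2 · 3 · 11.
Divisors of 66: 1, 2, 3, 6, 11, 22, 33, 66.
Check 6^d mod 67 for each divisor in increasing order:
6^1 ≡ 6
6^2 ≡ 36
6^3 ≡ 15
6^6 ≡ 24
6^11 ≡ 29
6^22 ≡ 37
6^33 ≡ 1
So ord_67(6) = 33.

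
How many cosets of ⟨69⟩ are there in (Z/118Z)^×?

Since 69 ∈ (Z/118Z)^×, its order divides φ(118) = φ(2)·φ(59) = 1·58 = 58 = 2 · 29.
Divisors of 58: 1, 2, 29, 58.
Check 69^d mod 118 for each divisor in increasing order:
69^1 ≡ 69
69^2 ≡ 41
69^29 ≡ 117
69^58 ≡ 1
The order of 69 is 58, so the subgroup it generates has 58 elements.
The index is φ(118) / ord(69) = 58 / 58 = 1.

1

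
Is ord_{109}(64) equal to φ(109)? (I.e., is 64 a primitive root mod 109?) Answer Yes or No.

No

φ(109) = 109 − 1 = 108 = 2^2 · 3^3.
Test 64^(108/q) mod 109 for each prime factor q of 108:
64^54 ≡ 1 (mod 109)  [q = 2: ≡ 1 ✗]
64^36 ≡ 1 (mod 109)  [q = 3: ≡ 1 ✗]
Since 64^54 ≡ 1, the order of 64 divides 54 < 108, so 64 is not a primitive root.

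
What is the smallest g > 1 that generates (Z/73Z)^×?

5

φ(73) = 73 − 1 = 72 = 2^3 · 3^2.
Test candidates g = 2, 3, … against the prime factors q ∈ {2, 3} of φ(73): g is a generator iff g^(72/q) ≢ 1 for every such q.
g = 2: 2^36 ≡ 1 — hits 1, so not a primitive root.
g = 3: 3^36 ≡ 1 — hits 1, so not a primitive root.
g = 4: 4^36 ≡ 1 — hits 1, so not a primitive root.
g = 5: 5^36 ≡ 72; 5^24 ≡ 8 — none is 1, so 5 is a primitive root.
The smallest primitive root modulo 73 is 5.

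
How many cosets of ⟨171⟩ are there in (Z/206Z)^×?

Since 171 ∈ (Z/206Z)^×, its order divides φ(206) = φ(2)·φ(103) = 1·102 = 102 = 2 · 3 · 17.
Divisors of 102: 1, 2, 3, 6, 17, 34, 51, 102.
Evaluate successive powers at the divisors of 102:
171^1 ≡ 171 (mod 206)
171^2 ≡ 195 (mod 206)
171^3 ≡ 179 (mod 206)
171^6 ≡ 111 (mod 206)
171^17 ≡ 159 (mod 206)
171^34 ≡ 149 (mod 206)
171^51 ≡ 1 (mod 206) ✓
So ord_206(171) = 51, hence |⟨171⟩| = 51.
Index = |(Z/206Z)^×| / |⟨171⟩| = 102 / 51 = 2.

2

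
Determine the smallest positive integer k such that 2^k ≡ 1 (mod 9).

6

The order of 2 must divide φ(9) = φ(3^2) = 3·(3−1) = 6 = 2 · 3.
Divisors of 6: 1, 2, 3, 6.
Check 2^d mod 9 for each divisor in increasing order:
2^1 ≡ 2 (mod 9)
2^2 ≡ 4 (mod 9)
2^3 ≡ 8 (mod 9)
2^6 ≡ 1 (mod 9) ✓
The smallest such exponent is 6, so the order of 2 is 6.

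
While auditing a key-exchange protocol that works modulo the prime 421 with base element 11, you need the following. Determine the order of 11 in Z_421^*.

By Lagrange's theorem, ord_421(11) divides φ(421) = 421 − 1 = 420 = 2^2 · 3 · 5 · 7.
Divisors of 420: 1, 2, 3, 4, 5, 6, 7, 10, 12, 14, 15, 20, 21, 28, 30, 35, 42, 60, 70, 84, 105, 140, 210, 420.
Compute 11^d (mod 421) for the divisors d until we hit 1:
11^1 ≡ 11 (mod 421)
11^2 ≡ 121 (mod 421)
11^3 ≡ 68 (mod 421)
11^4 ≡ 327 (mod 421)
11^5 ≡ 229 (mod 421)
11^6 ≡ 414 (mod 421)
11^7 ≡ 344 (mod 421)
11^10 ≡ 237 (mod 421)
11^12 ≡ 49 (mod 421)
11^14 ≡ 35 (mod 421)
11^15 ≡ 385 (mod 421)
11^20 ≡ 176 (mod 421)
11^21 ≡ 252 (mod 421)
11^28 ≡ 383 (mod 421)
11^30 ≡ 33 (mod 421)
11^35 ≡ 400 (mod 421)
11^42 ≡ 354 (mod 421)
11^60 ≡ 247 (mod 421)
11^70 ≡ 20 (mod 421)
11^84 ≡ 279 (mod 421)
11^105 ≡ 1 (mod 421) ✓
Therefore the multiplicative order of 11 modulo 421 is 105.

105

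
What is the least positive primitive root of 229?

6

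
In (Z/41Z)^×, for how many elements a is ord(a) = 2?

1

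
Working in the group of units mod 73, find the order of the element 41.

By Lagrange's theorem, ord_73(41) divides φ(73) = 73 − 1 = 72 = 2^3 · 3^2.
Divisors of 72: 1, 2, 3, 4, 6, 8, 9, 12, 18, 24, 36, 72.
Compute 41^d (mod 73) for the divisors d until we hit 1:
41^1 ≡ 41 (mod 73)
41^2 ≡ 2 (mod 73)
41^3 ≡ 9 (mod 73)
41^4 ≡ 4 (mod 73)
41^6 ≡ 8 (mod 73)
41^8 ≡ 16 (mod 73)
41^9 ≡ 72 (mod 73)
41^12 ≡ 64 (mod 73)
41^18 ≡ 1 (mod 73) ✓
Therefore the multiplicative order of 41 modulo 73 is 18.

18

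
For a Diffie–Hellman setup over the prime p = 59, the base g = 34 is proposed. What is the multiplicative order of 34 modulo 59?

The order of 34 must divide φ(59) = 59 − 1 = 58 = 2 · 29.
Divisors of 58: 1, 2, 29, 58.
Compute 34^d (mod 59) for the divisors d until we hit 1:
34^1 ≡ 34 (mod 59)
34^2 ≡ 35 (mod 59)
34^29 ≡ 58 (mod 59)
34^58 ≡ 1 (mod 59) ✓
The smallest such exponent is 58, so the order of 34 is 58.

58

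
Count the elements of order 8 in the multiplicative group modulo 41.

4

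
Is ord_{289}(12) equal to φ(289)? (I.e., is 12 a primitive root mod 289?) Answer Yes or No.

Yes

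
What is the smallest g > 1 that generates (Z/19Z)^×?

2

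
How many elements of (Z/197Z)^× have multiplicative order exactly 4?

φ(197) = 197 − 1 = 196 = 2^2 · 7^2.
In a cyclic group of order 196, there are φ(d) elements of order d for each divisor d of 196, and zero for non-divisors.
4 = 2^2 divides 196, and φ(4) = 2.

2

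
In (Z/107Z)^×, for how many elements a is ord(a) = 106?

52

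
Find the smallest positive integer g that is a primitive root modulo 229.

6

φ(229) = 229 − 1 = 228 = 2^2 · 3 · 19.
g is a primitive root iff g^(228/q) ≢ 1 (mod 229) for each prime q ∈ {2, 3, 19}.
g = 2: 2^114 ≡ 228; 2^76 ≡ 1 — hits 1, so not a primitive root.
g = 3: 3^114 ≡ 1 — hits 1, so not a primitive root.
g = 4: 4^114 ≡ 1 — hits 1, so not a primitive root.
g = 5: 5^114 ≡ 1 — hits 1, so not a primitive root.
g = 6: 6^114 ≡ 228; 6^76 ≡ 134; 6^12 ≡ 165 — none is 1, so 6 is a primitive root.
So 6 is the smallest generator of (Z/229Z)^×.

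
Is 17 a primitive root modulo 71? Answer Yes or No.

No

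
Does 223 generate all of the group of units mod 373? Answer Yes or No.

φ(373) = 373 − 1 = 372 = 2^2 · 3 · 31.
Test 223^(372/q) mod 373 for each prime factor q of 372:
223^186 ≡ 372 (mod 373)  [q = 2: ≢ 1 ✓]
223^124 ≡ 284 (mod 373)  [q = 3: ≢ 1 ✓]
223^12 ≡ 318 (mod 373)  [q = 31: ≢ 1 ✓]
All checks pass, so 223 has order 372 and is a primitive root modulo 373.

Yes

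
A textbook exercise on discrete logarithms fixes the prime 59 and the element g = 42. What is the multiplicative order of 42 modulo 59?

58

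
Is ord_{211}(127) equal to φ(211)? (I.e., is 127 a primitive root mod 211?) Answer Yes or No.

φ(211) = 211 − 1 = 210 = 2 · 3 · 5 · 7.
Test 127^(210/q) mod 211 for each prime factor q of 210:
127^105 ≡ 210 (mod 211)  [q = 2: ≢ 1 ✓]
127^70 ≡ 196 (mod 211)  [q = 3: ≢ 1 ✓]
127^42 ≡ 71 (mod 211)  [q = 5: ≢ 1 ✓]
127^30 ≡ 123 (mod 211)  [q = 7: ≢ 1 ✓]
All checks pass, so 127 has order 210 and is a primitive root modulo 211.

Yes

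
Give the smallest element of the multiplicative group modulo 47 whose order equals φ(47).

5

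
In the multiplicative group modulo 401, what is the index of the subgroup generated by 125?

16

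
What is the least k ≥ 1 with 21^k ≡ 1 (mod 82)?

Since 21 ∈ (Z/82Z)^×, its order divides φ(82) = φ(2)·φ(41) = 1·40 = 40 = 2^3 · 5.
Divisors of 40: 1, 2, 4, 5, 8, 10, 20, 40.
Check 21^d mod 82 for each divisor in increasing order:
21^1 ≡ 21 (mod 82)
21^2 ≡ 31 (mod 82)
21^4 ≡ 59 (mod 82)
21^5 ≡ 9 (mod 82)
21^8 ≡ 37 (mod 82)
21^10 ≡ 81 (mod 82)
21^20 ≡ 1 (mod 82) ✓
Therefore the multiplicative order of 21 modulo 82 is 20.

20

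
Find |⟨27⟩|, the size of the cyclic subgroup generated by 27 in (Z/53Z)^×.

52

Since 27 ∈ (Z/53Z)^×, its order divides φ(53) = 53 − 1 = 52 = 2^2 · 13.
Divisors of 52: 1, 2, 4, 13, 26, 52.
Test each divisor d:
27^1 ≡ 27
27^2 ≡ 40
27^4 ≡ 10
27^13 ≡ 23
27^26 ≡ 52
27^52 ≡ 1
So ord_53(27) = 52.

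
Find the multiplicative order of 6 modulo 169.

Since 6 ∈ (Z/169Z)^×, its order divides φ(169) = φ(13^2) = 13·(13−1) = 156 = 2^2 · 3 · 13.
Divisors of 156: 1, 2, 3, 4, 6, 12, 13, 26, 39, 52, 78, 156.
Compute 6^d (mod 169) for the divisors d until we hit 1:
6^1 ≡ 6
6^2 ≡ 36
6^3 ≡ 47
6^4 ≡ 113
6^6 ≡ 12
6^12 ≡ 144
6^13 ≡ 19
6^26 ≡ 23
6^39 ≡ 99
6^52 ≡ 22
6^78 ≡ 168
6^156 ≡ 1
So ord_169(6) = 156.

156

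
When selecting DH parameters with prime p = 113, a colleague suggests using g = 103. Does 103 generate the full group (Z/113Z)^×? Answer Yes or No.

φ(113) = 113 − 1 = 112 = 2^4 · 7.
Test 103^(112/q) mod 113 for each prime factor q of 112:
103^56 ≡ 112 (mod 113)  [q = 2: ≢ 1 ✓]
103^16 ≡ 106 (mod 113)  [q = 7: ≢ 1 ✓]
All checks pass, so 103 has order 112 and is a primitive root modulo 113.

Yes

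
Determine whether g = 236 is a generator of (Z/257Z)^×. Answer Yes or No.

No

φ(257) = 257 − 1 = 256 = 2^8.
Test 236^(256/q) mod 257 for each prime factor q of 256:
236^128 ≡ 1 (mod 257)  [q = 2: ≡ 1 ✗]
Since 236^128 ≡ 1, the order of 236 divides 128 < 256, so 236 is not a primitive root.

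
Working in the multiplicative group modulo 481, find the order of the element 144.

By Lagrange's theorem, ord_481(144) divides φ(481) = φ(13·37) = (13−1)·(37−1) = 12·36 = 432 = 2^4 · 3^3.
Divisors of 432: 1, 2, 3, 4, 6, 8, 9, 12, 16, 18, 24, 27, 36, 48, 54, 72, 108, 144, 216, 432.
Compute 144^d (mod 481) for the divisors d until we hit 1:
144^1 ≡ 144 (mod 481)
144^2 ≡ 53 (mod 481)
144^3 ≡ 417 (mod 481)
144^4 ≡ 404 (mod 481)
144^6 ≡ 248 (mod 481)
144^8 ≡ 157 (mod 481)
144^9 ≡ 1 (mod 481) ✓
Hence ord(144) = 9.

9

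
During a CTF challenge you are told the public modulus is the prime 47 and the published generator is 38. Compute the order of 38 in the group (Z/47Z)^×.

46

By Lagrange's theorem, ord_47(38) divides φ(47) = 47 − 1 = 46 = 2 · 23.
Divisors of 46: 1, 2, 23, 46.
Check 38^d mod 47 for each divisor in increasing order:
38^1 ≡ 38 (mod 47)
38^2 ≡ 34 (mod 47)
38^23 ≡ 46 (mod 47)
38^46 ≡ 1 (mod 47) ✓
Hence ord(38) = 46.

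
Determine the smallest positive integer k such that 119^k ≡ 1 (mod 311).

310

By Lagrange's theorem, ord_311(119) divides φ(311) = 311 − 1 = 310 = 2 · 5 · 31.
Divisors of 310: 1, 2, 5, 10, 31, 62, 155, 310.
Compute 119^d (mod 311) for the divisors d until we hit 1:
119^1 ≡ 119
119^2 ≡ 166
119^5 ≡ 291
119^10 ≡ 89
119^31 ≡ 305
119^62 ≡ 36
119^155 ≡ 310
119^310 ≡ 1
The smallest such exponent is 310, so the order of 119 is 310.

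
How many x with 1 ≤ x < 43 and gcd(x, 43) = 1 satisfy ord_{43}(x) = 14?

φ(43) = 43 − 1 = 42 = 2 · 3 · 7.
(Z/43Z)^× is cyclic (|G| = 42); a cyclic group of order m has exactly φ(d) elements of each order d | m, and none otherwise.
14 = 2 · 7 divides 42, and φ(14) = 6.

6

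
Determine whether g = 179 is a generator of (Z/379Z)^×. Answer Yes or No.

No

φ(379) = 379 − 1 = 378 = 2 · 3^3 · 7.
It suffices to check that the order of 179 is not a proper divisor of 378: compute 179^(378/q) for q ∈ {2, 3, 7}.
179^189 ≡ 1 (mod 379)  [q = 2: ≡ 1 ✗]
179^126 ≡ 1 (mod 379)  [q = 3: ≡ 1 ✗]
179^54 ≡ 195 (mod 379)  [q = 7: ≢ 1 ✓]
The check at q = 2 fails, so 179 generates a proper subgroup.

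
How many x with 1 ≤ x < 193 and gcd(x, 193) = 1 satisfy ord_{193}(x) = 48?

16

φ(193) = 193 − 1 = 192 = 2^6 · 3.
(Z/193Z)^× is cyclic (|G| = 192); a cyclic group of order m has exactly φ(d) elements of each order d | m, and none otherwise.
48 = 2^4 · 3 divides 192, and φ(48) = 16.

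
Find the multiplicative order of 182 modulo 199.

33

Since 182 ∈ (Z/199Z)^×, its order divides φ(199) = 199 − 1 = 198 = 2 · 3^2 · 11.
Divisors of 198: 1, 2, 3, 6, 9, 11, 18, 22, 33, 66, 99, 198.
Test each divisor d:
182^1 ≡ 182
182^2 ≡ 90
182^3 ≡ 62
182^6 ≡ 63
182^9 ≡ 125
182^11 ≡ 106
182^18 ≡ 103
182^22 ≡ 92
182^33 ≡ 1
The smallest such exponent is 33, so the order of 182 is 33.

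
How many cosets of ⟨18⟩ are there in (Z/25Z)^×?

Since 18 ∈ (Z/25Z)^×, its order divides φ(25) = φ(5^2) = 5·(5−1) = 20 = 2^2 · 5.
Divisors of 20: 1, 2, 4, 5, 10, 20.
Check 18^d mod 25 for each divisor in increasing order:
18^1 ≡ 18
18^2 ≡ 24
18^4 ≡ 1
The order of 18 is 4, so the subgroup it generates has 4 elements.
[(Z/25Z)^× : ⟨18⟩] = 20/4 = 5.

5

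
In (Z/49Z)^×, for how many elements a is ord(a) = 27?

0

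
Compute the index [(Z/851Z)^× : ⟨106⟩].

2

ord(106) | φ(851) = φ(23·37) = (23−1)·(37−1) = 22·36 = 792 = 2^3 · 3^2 · 11.
Divisors of 792: 1, 2, 3, 4, 6, 8, 9, 11, 12, 18, 22, 24, 33, 36, 44, 66, 72, 88, 99, 132, 198, 264, 396, 792.
Evaluate successive powers at the divisors of 792:
106^1 ≡ 106 (mod 851)
106^2 ≡ 173 (mod 851)
106^3 ≡ 467 (mod 851)
106^4 ≡ 144 (mod 851)
106^6 ≡ 233 (mod 851)
106^8 ≡ 312 (mod 851)
106^9 ≡ 734 (mod 851)
106^11 ≡ 183 (mod 851)
106^12 ≡ 676 (mod 851)
106^18 ≡ 73 (mod 851)
106^22 ≡ 300 (mod 851)
106^24 ≡ 840 (mod 851)
106^33 ≡ 436 (mod 851)
106^36 ≡ 223 (mod 851)
106^44 ≡ 645 (mod 851)
106^66 ≡ 323 (mod 851)
106^72 ≡ 371 (mod 851)
106^88 ≡ 737 (mod 851)
106^99 ≡ 413 (mod 851)
106^132 ≡ 507 (mod 851)
106^198 ≡ 369 (mod 851)
106^264 ≡ 47 (mod 851)
106^396 ≡ 1 (mod 851) ✓
Thus |⟨106⟩| = ord(106) = 396.
Index = |(Z/851Z)^×| / |⟨106⟩| = 792 / 396 = 2.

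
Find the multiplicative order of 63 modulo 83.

41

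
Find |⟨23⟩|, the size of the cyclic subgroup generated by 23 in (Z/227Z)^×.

Since 23 ∈ (Z/227Z)^×, its order divides φ(227) = 227 − 1 = 226 = 2 · 113.
Divisors of 226: 1, 2, 113, 226.
Compute 23^d (mod 227) for the divisors d until we hit 1:
23^1 ≡ 23
23^2 ≡ 75
23^113 ≡ 1
The smallest such exponent is 113, so the order of 23 is 113.

113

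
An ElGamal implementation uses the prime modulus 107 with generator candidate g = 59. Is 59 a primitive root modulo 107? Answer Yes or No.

Yes

φ(107) = 107 − 1 = 106 = 2 · 53.
It suffices to check that the order of 59 is not a proper divisor of 106: compute 59^(106/q) for q ∈ {2, 53}.
59^53 ≡ 106 (mod 107)  [q = 2: ≢ 1 ✓]
59^2 ≡ 57 (mod 107)  [q = 53: ≢ 1 ✓]
All checks pass, so 59 has order 106 and is a primitive root modulo 107.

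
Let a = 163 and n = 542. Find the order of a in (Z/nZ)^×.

ord(163) | φ(542) = φ(2)·φ(271) = 1·270 = 270 = 2 · 3^3 · 5.
Divisors of 270: 1, 2, 3, 5, 6, 9, 10, 15, 18, 27, 30, 45, 54, 90, 135, 270.
Evaluate successive powers at the divisors of 270:
163^1 ≡ 163 (mod 542)
163^2 ≡ 11 (mod 542)
163^3 ≡ 167 (mod 542)
163^5 ≡ 211 (mod 542)
163^6 ≡ 247 (mod 542)
163^9 ≡ 57 (mod 542)
163^10 ≡ 77 (mod 542)
163^15 ≡ 529 (mod 542)
163^18 ≡ 539 (mod 542)
163^27 ≡ 371 (mod 542)
163^30 ≡ 169 (mod 542)
163^45 ≡ 513 (mod 542)
163^54 ≡ 515 (mod 542)
163^90 ≡ 299 (mod 542)
163^135 ≡ 1 (mod 542) ✓
Hence ord(163) = 135.

135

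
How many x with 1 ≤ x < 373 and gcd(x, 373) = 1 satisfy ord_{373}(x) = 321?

φ(373) = 373 − 1 = 372 = 2^2 · 3 · 31.
Since (Z/373Z)^× is cyclic of order 372, the number of elements of order d is φ(d) when d | 372 and 0 otherwise.
321 does not divide 372, so no element of (Z/373Z)^× has order 321.

0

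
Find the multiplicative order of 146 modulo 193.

192

The order of 146 must divide φ(193) = 193 − 1 = 192 = 2^6 · 3.
Divisors of 192: 1, 2, 3, 4, 6, 8, 12, 16, 24, 32, 48, 64, 96, 192.
Compute 146^d (mod 193) for the divisors d until we hit 1:
146^1 ≡ 146 (mod 193)
146^2 ≡ 86 (mod 193)
146^3 ≡ 11 (mod 193)
146^4 ≡ 62 (mod 193)
146^6 ≡ 121 (mod 193)
146^8 ≡ 177 (mod 193)
146^12 ≡ 166 (mod 193)
146^16 ≡ 63 (mod 193)
146^24 ≡ 150 (mod 193)
146^32 ≡ 109 (mod 193)
146^48 ≡ 112 (mod 193)
146^64 ≡ 108 (mod 193)
146^96 ≡ 192 (mod 193)
146^192 ≡ 1 (mod 193) ✓
Hence ord(146) = 192.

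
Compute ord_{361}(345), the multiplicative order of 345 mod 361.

342

ord(345) | φ(361) = φ(19^2) = 19·(19−1) = 342 = 2 · 3^2 · 19.
Divisors of 342: 1, 2, 3, 6, 9, 18, 19, 38, 57, 114, 171, 342.
Evaluate successive powers at the divisors of 342:
345^1 ≡ 345 (mod 361)
345^2 ≡ 256 (mod 361)
345^3 ≡ 236 (mod 361)
345^6 ≡ 102 (mod 361)
345^9 ≡ 246 (mod 361)
345^18 ≡ 229 (mod 361)
345^19 ≡ 307 (mod 361)
345^38 ≡ 28 (mod 361)
345^57 ≡ 293 (mod 361)
345^114 ≡ 292 (mod 361)
345^171 ≡ 360 (mod 361)
345^342 ≡ 1 (mod 361) ✓
The smallest such exponent is 342, so the order of 345 is 342.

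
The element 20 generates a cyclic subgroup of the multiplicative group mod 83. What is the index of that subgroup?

By Lagrange's theorem, ord_83(20) divides φ(83) = 83 − 1 = 82 = 2 · 41.
Divisors of 82: 1, 2, 41, 82.
Check 20^d mod 83 for each divisor in increasing order:
20^1 ≡ 20 (mod 83)
20^2 ≡ 68 (mod 83)
20^41 ≡ 82 (mod 83)
20^82 ≡ 1 (mod 83) ✓
So ord_83(20) = 82, hence |⟨20⟩| = 82.
[(Z/83Z)^× : ⟨20⟩] = 82/82 = 1.

1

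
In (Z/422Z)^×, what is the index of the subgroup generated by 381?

2

The order of 381 must divide φ(422) = φ(2)·φ(211) = 1·210 = 210 = 2 · 3 · 5 · 7.
Divisors of 210: 1, 2, 3, 5, 6, 7, 10, 14, 15, 21, 30, 35, 42, 70, 105, 210.
Check 381^d mod 422 for each divisor in increasing order:
381^1 ≡ 381 (mod 422)
381^2 ≡ 415 (mod 422)
381^3 ≡ 287 (mod 422)
381^5 ≡ 101 (mod 422)
381^6 ≡ 79 (mod 422)
381^7 ≡ 137 (mod 422)
381^10 ≡ 73 (mod 422)
381^14 ≡ 201 (mod 422)
381^15 ≡ 199 (mod 422)
381^21 ≡ 107 (mod 422)
381^30 ≡ 355 (mod 422)
381^35 ≡ 407 (mod 422)
381^42 ≡ 55 (mod 422)
381^70 ≡ 225 (mod 422)
381^105 ≡ 1 (mod 422) ✓
Thus |⟨381⟩| = ord(381) = 105.
Index = |(Z/422Z)^×| / |⟨381⟩| = 210 / 105 = 2.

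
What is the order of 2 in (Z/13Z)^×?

Since 2 ∈ (Z/13Z)^×, its order divides φ(13) = 13 − 1 = 12 = 2^2 · 3.
Divisors of 12: 1, 2, 3, 4, 6, 12.
Compute 2^d (mod 13) for the divisors d until we hit 1:
2^1 ≡ 2
2^2 ≡ 4
2^3 ≡ 8
2^4 ≡ 3
2^6 ≡ 12
2^12 ≡ 1
Hence ord(2) = 12.

12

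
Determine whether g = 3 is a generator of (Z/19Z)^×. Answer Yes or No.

φ(19) = 19 − 1 = 18 = 2 · 3^2.
3 is a primitive root mod 19 iff 3^(φ(19)/q) ≢ 1 for every prime q | φ(19), i.e. q ∈ {2, 3}.
3^9 ≡ 18 (mod 19)  [q = 2: ≢ 1 ✓]
3^6 ≡ 7 (mod 19)  [q = 3: ≢ 1 ✓]
All checks pass, so 3 has order 18 and is a primitive root modulo 19.

Yes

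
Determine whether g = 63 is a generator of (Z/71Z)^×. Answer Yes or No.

φ(71) = 71 − 1 = 70 = 2 · 5 · 7.
An element g generates (Z/71Z)^× iff g^(70/q) ≢ 1 (mod 71) for each prime q ∈ {2, 5, 7}.
63^35 ≡ 70 (mod 71)  [q = 2: ≢ 1 ✓]
63^14 ≡ 57 (mod 71)  [q = 5: ≢ 1 ✓]
63^10 ≡ 20 (mod 71)  [q = 7: ≢ 1 ✓]
Every test exponent gives a nontrivial residue, hence 63 generates the full group.

Yes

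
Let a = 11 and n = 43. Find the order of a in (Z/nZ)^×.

7

ord(11) | φ(43) = 43 − 1 = 42 = 2 · 3 · 7.
Divisors of 42: 1, 2, 3, 6, 7, 14, 21, 42.
Test each divisor d:
11^1 ≡ 11
11^2 ≡ 35
11^3 ≡ 41
11^6 ≡ 4
11^7 ≡ 1
Therefore the multiplicative order of 11 modulo 43 is 7.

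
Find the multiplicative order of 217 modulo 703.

36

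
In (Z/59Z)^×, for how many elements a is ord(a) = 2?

1

φ(59) = 59 − 1 = 58 = 2 · 29.
In a cyclic group of order 58, there are φ(d) elements of order d for each divisor d of 58, and zero for non-divisors.
2 | 58, and φ(2) = 2 − 1 = 1.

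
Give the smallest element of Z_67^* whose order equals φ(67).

2

φ(67) = 67 − 1 = 66 = 2 · 3 · 11.
g is a primitive root iff g^(66/q) ≢ 1 (mod 67) for each prime q ∈ {2, 3, 11}.
g = 2: 2^33 ≡ 66; 2^22 ≡ 37; 2^6 ≡ 64 — none is 1, so 2 is a primitive root.
So 2 is the smallest generator of (Z/67Z)^×.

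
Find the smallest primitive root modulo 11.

2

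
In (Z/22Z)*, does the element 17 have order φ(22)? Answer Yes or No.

Yes

φ(22) = φ(2)·φ(11) = 1·10 = 10 = 2 · 5.
17 is a primitive root mod 22 iff 17^(φ(22)/q) ≢ 1 for every prime q | φ(22), i.e. q ∈ {2, 5}.
17^5 ≡ 21 (mod 22)  [q = 2: ≢ 1 ✓]
17^2 ≡ 3 (mod 22)  [q = 5: ≢ 1 ✓]
All checks pass, so 17 has order 10 and is a primitive root modulo 22.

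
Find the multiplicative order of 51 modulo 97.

32

By Lagrange's theorem, ord_97(51) divides φ(97) = 97 − 1 = 96 = 2^5 · 3.
Divisors of 96: 1, 2, 3, 4, 6, 8, 12, 16, 24, 32, 48, 96.
Evaluate successive powers at the divisors of 96:
51^1 ≡ 51 (mod 97)
51^2 ≡ 79 (mod 97)
51^3 ≡ 52 (mod 97)
51^4 ≡ 33 (mod 97)
51^6 ≡ 85 (mod 97)
51^8 ≡ 22 (mod 97)
51^12 ≡ 47 (mod 97)
51^16 ≡ 96 (mod 97)
51^24 ≡ 75 (mod 97)
51^32 ≡ 1 (mod 97) ✓
Therefore the multiplicative order of 51 modulo 97 is 32.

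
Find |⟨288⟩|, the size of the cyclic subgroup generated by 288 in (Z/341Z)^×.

30

The order of 288 must divide φ(341) = φ(11·31) = (11−1)·(31−1) = 10·30 = 300 = 2^2 · 3 · 5^2.
Divisors of 300: 1, 2, 3, 4, 5, 6, 10, 12, 15, 20, 25, 30, 50, 60, 75, 100, 150, 300.
Compute 288^d (mod 341) for the divisors d until we hit 1:
288^1 ≡ 288 (mod 341)
288^2 ≡ 81 (mod 341)
288^3 ≡ 140 (mod 341)
288^4 ≡ 82 (mod 341)
288^5 ≡ 87 (mod 341)
288^6 ≡ 163 (mod 341)
288^10 ≡ 67 (mod 341)
288^12 ≡ 312 (mod 341)
288^15 ≡ 32 (mod 341)
288^20 ≡ 56 (mod 341)
288^25 ≡ 98 (mod 341)
288^30 ≡ 1 (mod 341) ✓
The smallest such exponent is 30, so the order of 288 is 30.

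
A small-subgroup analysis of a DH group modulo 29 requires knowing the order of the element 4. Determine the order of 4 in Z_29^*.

ord(4) | φ(29) = 29 − 1 = 28 = 2^2 · 7.
Divisors of 28: 1, 2, 4, 7, 14, 28.
Compute 4^d (mod 29) for the divisors d until we hit 1:
4^1 ≡ 4
4^2 ≡ 16
4^4 ≡ 24
4^7 ≡ 28
4^14 ≡ 1
Therefore the multiplicative order of 4 modulo 29 is 14.

14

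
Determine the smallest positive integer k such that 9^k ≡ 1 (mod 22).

Since 9 ∈ (Z/22Z)^×, its order divides φ(22) = φ(2)·φ(11) = 1·10 = 10 = 2 · 5.
Divisors of 10: 1, 2, 5, 10.
Check 9^d mod 22 for each divisor in increasing order:
9^1 ≡ 9 (mod 22)
9^2 ≡ 15 (mod 22)
9^5 ≡ 1 (mod 22) ✓
Hence ord(9) = 5.

5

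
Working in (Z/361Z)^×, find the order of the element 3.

342

The order of 3 must divide φ(361) = φ(19^2) = 19·(19−1) = 342 = 2 · 3^2 · 19.
Divisors of 342: 1, 2, 3, 6, 9, 18, 19, 38, 57, 114, 171, 342.
Check 3^d mod 361 for each divisor in increasing order:
3^1 ≡ 3 (mod 361)
3^2 ≡ 9 (mod 361)
3^3 ≡ 27 (mod 361)
3^6 ≡ 7 (mod 361)
3^9 ≡ 189 (mod 361)
3^18 ≡ 343 (mod 361)
3^19 ≡ 307 (mod 361)
3^38 ≡ 28 (mod 361)
3^57 ≡ 293 (mod 361)
3^114 ≡ 292 (mod 361)
3^171 ≡ 360 (mod 361)
3^342 ≡ 1 (mod 361) ✓
Therefore the multiplicative order of 3 modulo 361 is 342.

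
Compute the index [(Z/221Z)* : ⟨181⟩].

ord(181) | φ(221) = φ(13·17) = (13−1)·(17−1) = 12·16 = 192 = 2^6 · 3.
Divisors of 192: 1, 2, 3, 4, 6, 8, 12, 16, 24, 32, 48, 64, 96, 192.
Compute 181^d (mod 221) for the divisors d until we hit 1:
181^1 ≡ 181 (mod 221)
181^2 ≡ 53 (mod 221)
181^3 ≡ 90 (mod 221)
181^4 ≡ 157 (mod 221)
181^6 ≡ 144 (mod 221)
181^8 ≡ 118 (mod 221)
181^12 ≡ 183 (mod 221)
181^16 ≡ 1 (mod 221) ✓
So ord_221(181) = 16, hence |⟨181⟩| = 16.
The index is φ(221) / ord(181) = 192 / 16 = 12.

12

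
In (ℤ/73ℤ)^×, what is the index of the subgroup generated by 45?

1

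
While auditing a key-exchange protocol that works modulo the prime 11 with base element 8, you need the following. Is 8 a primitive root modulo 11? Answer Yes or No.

Yes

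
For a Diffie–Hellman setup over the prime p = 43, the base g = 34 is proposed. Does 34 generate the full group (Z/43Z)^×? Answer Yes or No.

Yes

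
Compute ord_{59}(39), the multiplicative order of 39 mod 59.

Since 39 ∈ (Z/59Z)^×, its order divides φ(59) = 59 − 1 = 58 = 2 · 29.
Divisors of 58: 1, 2, 29, 58.
Evaluate successive powers at the divisors of 58:
39^1 ≡ 39
39^2 ≡ 46
39^29 ≡ 58
39^58 ≡ 1
Therefore the multiplicative order of 39 modulo 59 is 58.

58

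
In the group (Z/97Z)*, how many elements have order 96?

φ(97) = 97 − 1 = 96 = 2^5 · 3.
Since (Z/97Z)^× is cyclic of order 96, the number of elements of order d is φ(d) when d | 96 and 0 otherwise.
96 = 2^5 · 3 divides 96, and φ(96) = 32.

32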